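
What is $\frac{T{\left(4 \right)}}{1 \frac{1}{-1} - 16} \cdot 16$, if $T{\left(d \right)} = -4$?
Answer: $\frac{64}{17} \approx 3.7647$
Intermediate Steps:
$\frac{T{\left(4 \right)}}{1 \frac{1}{-1} - 16} \cdot 16 = - \frac{4}{1 \frac{1}{-1} - 16} \cdot 16 = - \frac{4}{1 \left(-1\right) - 16} \cdot 16 = - \frac{4}{-1 - 16} \cdot 16 = - \frac{4}{-17} \cdot 16 = \left(-4\right) \left(- \frac{1}{17}\right) 16 = \frac{4}{17} \cdot 16 = \frac{64}{17}$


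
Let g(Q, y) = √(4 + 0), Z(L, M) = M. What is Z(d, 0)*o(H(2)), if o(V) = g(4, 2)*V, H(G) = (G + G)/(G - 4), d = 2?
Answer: 0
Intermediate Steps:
H(G) = 2*G/(-4 + G) (H(G) = (2*G)/(-4 + G) = 2*G/(-4 + G))
g(Q, y) = 2 (g(Q, y) = √4 = 2)
o(V) = 2*V
Z(d, 0)*o(H(2)) = 0*(2*(2*2/(-4 + 2))) = 0*(2*(2*2/(-2))) = 0*(2*(2*2*(-½))) = 0*(2*(-2)) = 0*(-4) = 0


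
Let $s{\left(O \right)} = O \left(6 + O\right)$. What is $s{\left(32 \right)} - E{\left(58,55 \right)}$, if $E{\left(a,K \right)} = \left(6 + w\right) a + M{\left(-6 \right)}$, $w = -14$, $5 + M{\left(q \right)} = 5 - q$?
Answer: $1674$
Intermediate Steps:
$M{\left(q \right)} = - q$ ($M{\left(q \right)} = -5 - \left(-5 + q\right) = - q$)
$E{\left(a,K \right)} = 6 - 8 a$ ($E{\left(a,K \right)} = \left(6 - 14\right) a - -6 = - 8 a + 6 = 6 - 8 a$)
$s{\left(32 \right)} - E{\left(58,55 \right)} = 32 \left(6 + 32\right) - \left(6 - 464\right) = 32 \cdot 38 - \left(6 - 464\right) = 1216 - -458 = 1216 + 458 = 1674$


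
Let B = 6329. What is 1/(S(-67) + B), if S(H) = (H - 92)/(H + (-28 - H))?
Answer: 28/177371 ≈ 0.00015786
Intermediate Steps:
S(H) = 23/7 - H/28 (S(H) = (-92 + H)/(-28) = (-92 + H)*(-1/28) = 23/7 - H/28)
1/(S(-67) + B) = 1/((23/7 - 1/28*(-67)) + 6329) = 1/((23/7 + 67/28) + 6329) = 1/(159/28 + 6329) = 1/(177371/28) = 28/177371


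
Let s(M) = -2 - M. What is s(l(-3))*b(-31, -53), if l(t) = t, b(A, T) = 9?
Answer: 9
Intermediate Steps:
s(l(-3))*b(-31, -53) = (-2 - 1*(-3))*9 = (-2 + 3)*9 = 1*9 = 9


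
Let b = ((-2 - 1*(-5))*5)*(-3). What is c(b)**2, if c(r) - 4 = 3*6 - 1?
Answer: 441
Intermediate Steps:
b = -45 (b = ((-2 + 5)*5)*(-3) = (3*5)*(-3) = 15*(-3) = -45)
c(r) = 21 (c(r) = 4 + (3*6 - 1) = 4 + (18 - 1) = 4 + 17 = 21)
c(b)**2 = 21**2 = 441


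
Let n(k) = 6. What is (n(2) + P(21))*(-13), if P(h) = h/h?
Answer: -91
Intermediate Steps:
P(h) = 1
(n(2) + P(21))*(-13) = (6 + 1)*(-13) = 7*(-13) = -91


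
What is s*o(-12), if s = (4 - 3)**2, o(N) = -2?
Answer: -2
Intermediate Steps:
s = 1 (s = 1**2 = 1)
s*o(-12) = 1*(-2) = -2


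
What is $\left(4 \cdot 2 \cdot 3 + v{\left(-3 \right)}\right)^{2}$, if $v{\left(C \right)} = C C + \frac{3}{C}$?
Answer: $1024$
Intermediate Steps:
$v{\left(C \right)} = C^{2} + \frac{3}{C}$
$\left(4 \cdot 2 \cdot 3 + v{\left(-3 \right)}\right)^{2} = \left(4 \cdot 2 \cdot 3 + \frac{3 + \left(-3\right)^{3}}{-3}\right)^{2} = \left(8 \cdot 3 - \frac{3 - 27}{3}\right)^{2} = \left(24 - -8\right)^{2} = \left(24 + 8\right)^{2} = 32^{2} = 1024$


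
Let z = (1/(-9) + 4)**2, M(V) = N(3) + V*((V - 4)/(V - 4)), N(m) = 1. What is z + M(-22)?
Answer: -476/81 ≈ -5.8765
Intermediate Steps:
M(V) = 1 + V (M(V) = 1 + V*((V - 4)/(V - 4)) = 1 + V*((-4 + V)/(-4 + V)) = 1 + V*1 = 1 + V)
z = 1225/81 (z = (-1/9 + 4)**2 = (35/9)**2 = 1225/81 ≈ 15.123)
z + M(-22) = 1225/81 + (1 - 22) = 1225/81 - 21 = -476/81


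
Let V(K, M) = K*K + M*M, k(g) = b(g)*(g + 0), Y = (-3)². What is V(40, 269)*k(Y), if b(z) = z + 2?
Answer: 7322139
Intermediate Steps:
b(z) = 2 + z
Y = 9
k(g) = g*(2 + g) (k(g) = (2 + g)*(g + 0) = (2 + g)*g = g*(2 + g))
V(K, M) = K² + M²
V(40, 269)*k(Y) = (40² + 269²)*(9*(2 + 9)) = (1600 + 72361)*(9*11) = 73961*99 = 7322139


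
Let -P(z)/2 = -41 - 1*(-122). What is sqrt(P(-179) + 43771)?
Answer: sqrt(43609) ≈ 208.83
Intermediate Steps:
P(z) = -162 (P(z) = -2*(-41 - 1*(-122)) = -2*(-41 + 122) = -2*81 = -162)
sqrt(P(-179) + 43771) = sqrt(-162 + 43771) = sqrt(43609)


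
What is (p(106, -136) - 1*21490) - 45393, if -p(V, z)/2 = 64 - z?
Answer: -67283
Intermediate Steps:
p(V, z) = -128 + 2*z (p(V, z) = -2*(64 - z) = -128 + 2*z)
(p(106, -136) - 1*21490) - 45393 = ((-128 + 2*(-136)) - 1*21490) - 45393 = ((-128 - 272) - 21490) - 45393 = (-400 - 21490) - 45393 = -21890 - 45393 = -67283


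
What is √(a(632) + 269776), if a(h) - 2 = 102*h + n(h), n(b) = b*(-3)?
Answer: √332346 ≈ 576.49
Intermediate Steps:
n(b) = -3*b
a(h) = 2 + 99*h (a(h) = 2 + (102*h - 3*h) = 2 + 99*h)
√(a(632) + 269776) = √((2 + 99*632) + 269776) = √((2 + 62568) + 269776) = √(62570 + 269776) = √332346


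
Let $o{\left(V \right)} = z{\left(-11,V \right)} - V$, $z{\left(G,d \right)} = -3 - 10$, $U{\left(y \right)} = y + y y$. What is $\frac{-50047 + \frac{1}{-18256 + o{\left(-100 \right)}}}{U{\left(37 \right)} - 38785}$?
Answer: $\frac{909303944}{679139051} \approx 1.3389$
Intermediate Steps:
$U{\left(y \right)} = y + y^{2}$
$z{\left(G,d \right)} = -13$ ($z{\left(G,d \right)} = -3 - 10 = -13$)
$o{\left(V \right)} = -13 - V$
$\frac{-50047 + \frac{1}{-18256 + o{\left(-100 \right)}}}{U{\left(37 \right)} - 38785} = \frac{-50047 + \frac{1}{-18256 - -87}}{37 \left(1 + 37\right) - 38785} = \frac{-50047 + \frac{1}{-18256 + \left(-13 + 100\right)}}{37 \cdot 38 - 38785} = \frac{-50047 + \frac{1}{-18256 + 87}}{1406 - 38785} = \frac{-50047 + \frac{1}{-18169}}{-37379} = \left(-50047 - \frac{1}{18169}\right) \left(- \frac{1}{37379}\right) = \left(- \frac{909303944}{18169}\right) \left(- \frac{1}{37379}\right) = \frac{909303944}{679139051}$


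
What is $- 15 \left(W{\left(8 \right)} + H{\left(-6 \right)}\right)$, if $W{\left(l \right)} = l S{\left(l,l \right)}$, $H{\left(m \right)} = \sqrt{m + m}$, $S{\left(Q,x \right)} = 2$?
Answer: $-240 - 30 i \sqrt{3} \approx -240.0 - 51.962 i$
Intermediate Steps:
$H{\left(m \right)} = \sqrt{2} \sqrt{m}$ ($H{\left(m \right)} = \sqrt{2 m} = \sqrt{2} \sqrt{m}$)
$W{\left(l \right)} = 2 l$ ($W{\left(l \right)} = l 2 = 2 l$)
$- 15 \left(W{\left(8 \right)} + H{\left(-6 \right)}\right) = - 15 \left(2 \cdot 8 + \sqrt{2} \sqrt{-6}\right) = - 15 \left(16 + \sqrt{2} i \sqrt{6}\right) = - 15 \left(16 + 2 i \sqrt{3}\right) = -240 - 30 i \sqrt{3}$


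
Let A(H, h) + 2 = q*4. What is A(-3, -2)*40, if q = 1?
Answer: 80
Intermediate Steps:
A(H, h) = 2 (A(H, h) = -2 + 1*4 = -2 + 4 = 2)
A(-3, -2)*40 = 2*40 = 80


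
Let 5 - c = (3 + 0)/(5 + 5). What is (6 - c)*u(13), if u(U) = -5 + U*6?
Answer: 949/10 ≈ 94.900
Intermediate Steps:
u(U) = -5 + 6*U
c = 47/10 (c = 5 - (3 + 0)/(5 + 5) = 5 - 3/10 = 47/10 ≈ 4.7000)
(6 - c)*u(13) = (6 - 1*47/10)*(-5 + 6*13) = (6 - 47/10)*(-5 + 78) = (13/10)*73 = 949/10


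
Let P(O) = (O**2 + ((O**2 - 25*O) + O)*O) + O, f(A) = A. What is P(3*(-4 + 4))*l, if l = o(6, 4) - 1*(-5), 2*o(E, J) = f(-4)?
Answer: 0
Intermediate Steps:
o(E, J) = -2 (o(E, J) = (1/2)*(-4) = -2)
l = 3 (l = -2 - 1*(-5) = -2 + 5 = 3)
P(O) = O + O**2 + O*(O**2 - 24*O) (P(O) = (O**2 + (O**2 - 24*O)*O) + O = (O**2 + O*(O**2 - 24*O)) + O = O + O**2 + O*(O**2 - 24*O))
P(3*(-4 + 4))*l = ((3*(-4 + 4))*(1 + (3*(-4 + 4))**2 - 69*(-4 + 4)))*3 = ((3*0)*(1 + (3*0)**2 - 69*0))*3 = (0*(1 + 0**2 - 23*0))*3 = (0*(1 + 0 + 0))*3 = (0*1)*3 = 0*3 = 0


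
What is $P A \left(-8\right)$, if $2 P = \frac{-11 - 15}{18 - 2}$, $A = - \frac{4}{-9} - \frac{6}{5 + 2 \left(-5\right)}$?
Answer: $\frac{481}{45} \approx 10.689$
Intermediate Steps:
$A = \frac{74}{45}$ ($A = \left(-4\right) \left(- \frac{1}{9}\right) - \frac{6}{5 - 10} = \frac{4}{9} - \frac{6}{-5} = \frac{4}{9} - - \frac{6}{5} = \frac{4}{9} + \frac{6}{5} = \frac{74}{45} \approx 1.6444$)
$P = - \frac{13}{16}$ ($P = \frac{\left(-11 - 15\right) \frac{1}{18 - 2}}{2} = \frac{\left(-26\right) \frac{1}{16}}{2} = \frac{1}{2} \left(- \frac{13}{8}\right) = - \frac{13}{16} \approx -0.8125$)
$P A \left(-8\right) = \left(- \frac{13}{16}\right) \frac{74}{45} \left(-8\right) = \left(- \frac{481}{360}\right) \left(-8\right) = \frac{481}{45}$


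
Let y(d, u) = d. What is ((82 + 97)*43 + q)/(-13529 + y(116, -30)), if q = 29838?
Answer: -37535/13413 ≈ -2.7984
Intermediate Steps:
((82 + 97)*43 + q)/(-13529 + y(116, -30)) = ((82 + 97)*43 + 29838)/(-13529 + 116) = (179*43 + 29838)/(-13413) = (7697 + 29838)*(-1/13413) = 37535*(-1/13413) = -37535/13413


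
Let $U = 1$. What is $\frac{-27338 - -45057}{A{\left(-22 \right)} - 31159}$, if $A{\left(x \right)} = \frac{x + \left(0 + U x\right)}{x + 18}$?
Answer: $- \frac{1363}{2396} \approx -0.56886$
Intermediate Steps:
$A{\left(x \right)} = \frac{2 x}{18 + x}$ ($A{\left(x \right)} = \frac{x + \left(0 + 1 x\right)}{x + 18} = \frac{x + \left(0 + x\right)}{18 + x} = \frac{x + x}{18 + x} = \frac{2 x}{18 + x}$)
$\frac{-27338 - -45057}{A{\left(-22 \right)} - 31159} = \frac{-27338 - -45057}{2 \left(-22\right) \frac{1}{18 - 22} - 31159} = \frac{-27338 + 45057}{2 \left(-22\right) \frac{1}{-4} - 31159} = \frac{17719}{2 \left(-22\right) \left(- \frac{1}{4}\right) - 31159} = \frac{17719}{11 - 31159} = \frac{17719}{-31148} = 17719 \left(- \frac{1}{31148}\right) = - \frac{1363}{2396}$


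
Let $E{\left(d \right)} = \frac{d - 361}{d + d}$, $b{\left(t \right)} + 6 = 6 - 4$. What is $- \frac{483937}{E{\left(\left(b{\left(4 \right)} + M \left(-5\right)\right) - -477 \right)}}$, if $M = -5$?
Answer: $- \frac{482001252}{137} \approx -3.5183 \cdot 10^{6}$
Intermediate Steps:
$b{\left(t \right)} = -4$ ($b{\left(t \right)} = -6 + \left(6 - 4\right) = -6 + 2 = -4$)
$E{\left(d \right)} = \frac{-361 + d}{2 d}$
$- \frac{483937}{E{\left(\left(b{\left(4 \right)} + M \left(-5\right)\right) - -477 \right)}} = - \frac{483937}{\frac{1}{2} \frac{1}{\left(-4 - -25\right) - -477} \left(-361 - -498\right)} = - \frac{483937}{\frac{1}{2} \frac{1}{\left(-4 + 25\right) + 477} \left(-361 + \left(\left(-4 + 25\right) + 477\right)\right)} = - \frac{483937}{\frac{1}{2} \frac{1}{21 + 477} \left(-361 + \left(21 + 477\right)\right)} = - \frac{483937}{\frac{1}{2} \cdot \frac{1}{498} \left(-361 + 498\right)} = - \frac{483937}{\frac{1}{2} \cdot \frac{1}{498} \cdot 137} = - \frac{483937}{\frac{137}{996}} = \left(-483937\right) \frac{996}{137} = - \frac{482001252}{137}$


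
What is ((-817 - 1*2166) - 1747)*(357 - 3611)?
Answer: 15391420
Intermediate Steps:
((-817 - 1*2166) - 1747)*(357 - 3611) = ((-817 - 2166) - 1747)*(-3254) = (-2983 - 1747)*(-3254) = -4730*(-3254) = 15391420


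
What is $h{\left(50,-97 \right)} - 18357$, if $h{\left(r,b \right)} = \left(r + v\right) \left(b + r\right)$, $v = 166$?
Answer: $-28509$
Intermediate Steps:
$h{\left(r,b \right)} = \left(166 + r\right) \left(b + r\right)$ ($h{\left(r,b \right)} = \left(r + 166\right) \left(b + r\right) = \left(166 + r\right) \left(b + r\right)$)
$h{\left(50,-97 \right)} - 18357 = \left(50^{2} + 166 \left(-97\right) + 166 \cdot 50 - 4850\right) - 18357 = \left(2500 - 16102 + 8300 - 4850\right) - 18357 = -10152 - 18357 = -28509$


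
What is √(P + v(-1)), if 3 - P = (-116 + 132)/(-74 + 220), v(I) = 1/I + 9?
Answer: √58035/73 ≈ 3.3001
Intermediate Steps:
v(I) = 9 + 1/I (v(I) = 1/I + 9 = 9 + 1/I)
P = 211/73 (P = 3 - (-116 + 132)/(-74 + 220) = 3 - 16/146 = 3 - 1*8/73 = 3 - 8/73 = 211/73 ≈ 2.8904)
√(P + v(-1)) = √(211/73 + (9 + 1/(-1))) = √(211/73 + (9 - 1)) = √(211/73 + 8) = √(795/73) = √58035/73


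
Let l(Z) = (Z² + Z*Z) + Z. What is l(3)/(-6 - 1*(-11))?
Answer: 21/5 ≈ 4.2000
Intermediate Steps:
l(Z) = Z + 2*Z² (l(Z) = (Z² + Z²) + Z = 2*Z² + Z = Z + 2*Z²)
l(3)/(-6 - 1*(-11)) = (3*(1 + 2*3))/(-6 - 1*(-11)) = (3*(1 + 6))/(-6 + 11) = (3*7)/5 = 21*(⅕) = 21/5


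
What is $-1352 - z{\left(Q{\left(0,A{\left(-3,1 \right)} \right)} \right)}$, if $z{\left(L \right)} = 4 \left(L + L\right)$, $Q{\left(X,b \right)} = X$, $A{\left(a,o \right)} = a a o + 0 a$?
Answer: $-1352$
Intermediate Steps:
$A{\left(a,o \right)} = o a^{2}$ ($A{\left(a,o \right)} = a^{2} o + 0 = o a^{2} + 0 = o a^{2}$)
$z{\left(L \right)} = 8 L$ ($z{\left(L \right)} = 4 \cdot 2 L = 8 L$)
$-1352 - z{\left(Q{\left(0,A{\left(-3,1 \right)} \right)} \right)} = -1352 - 8 \cdot 0 = -1352 - 0 = -1352 + 0 = -1352$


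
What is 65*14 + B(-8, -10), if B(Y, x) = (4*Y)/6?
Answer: 2714/3 ≈ 904.67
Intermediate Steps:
B(Y, x) = 2*Y/3 (B(Y, x) = (4*Y)*(⅙) = 2*Y/3)
65*14 + B(-8, -10) = 65*14 + (⅔)*(-8) = 910 - 16/3 = 2714/3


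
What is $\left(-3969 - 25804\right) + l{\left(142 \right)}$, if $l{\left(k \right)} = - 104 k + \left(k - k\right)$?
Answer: $-44541$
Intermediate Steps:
$l{\left(k \right)} = - 104 k$ ($l{\left(k \right)} = - 104 k + 0 = - 104 k$)
$\left(-3969 - 25804\right) + l{\left(142 \right)} = \left(-3969 - 25804\right) - 14768 = -29773 - 14768 = -44541$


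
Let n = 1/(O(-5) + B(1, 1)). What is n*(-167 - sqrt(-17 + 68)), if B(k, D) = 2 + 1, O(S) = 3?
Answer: -167/6 - sqrt(51)/6 ≈ -29.024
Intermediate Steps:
B(k, D) = 3
n = 1/6 (n = 1/(3 + 3) = 1/6 ≈ 0.16667)
n*(-167 - sqrt(-17 + 68)) = (-167 - sqrt(-17 + 68))/6 = (-167 - sqrt(51))/6 = -167/6 - sqrt(51)/6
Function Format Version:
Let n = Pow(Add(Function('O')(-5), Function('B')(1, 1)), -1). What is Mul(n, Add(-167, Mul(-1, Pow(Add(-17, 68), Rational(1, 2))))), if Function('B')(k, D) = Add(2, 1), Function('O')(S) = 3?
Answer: Add(Rational(-167, 6), Mul(Rational(-1, 6), Pow(51, Rational(1, 2)))) ≈ -29.024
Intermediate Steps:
Function('B')(k, D) = 3
n = Rational(1, 6) (n = Pow(Add(3, 3), -1) = Pow(6, -1) = Rational(1, 6) ≈ 0.16667)
Mul(n, Add(-167, Mul(-1, Pow(Add(-17, 68), Rational(1, 2))))) = Mul(Rational(1, 6), Add(-167, Mul(-1, Pow(Add(-17, 68), Rational(1, 2))))) = Mul(Rational(1, 6), Add(-167, Mul(-1, Pow(51, Rational(1, 2))))) = Add(Rational(-167, 6), Mul(Rational(-1, 6), Pow(51, Rational(1, 2))))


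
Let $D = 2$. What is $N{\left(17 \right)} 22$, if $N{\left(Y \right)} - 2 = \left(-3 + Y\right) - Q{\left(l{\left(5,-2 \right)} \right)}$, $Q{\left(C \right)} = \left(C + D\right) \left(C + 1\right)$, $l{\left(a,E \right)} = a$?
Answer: $-572$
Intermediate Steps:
$Q{\left(C \right)} = \left(1 + C\right) \left(2 + C\right)$ ($Q{\left(C \right)} = \left(C + 2\right) \left(C + 1\right) = \left(2 + C\right) \left(1 + C\right) = \left(1 + C\right) \left(2 + C\right)$)
$N{\left(Y \right)} = -43 + Y$ ($N{\left(Y \right)} = 2 - \left(30 + 15 - Y\right) = 2 + \left(\left(-3 + Y\right) - \left(2 + 25 + 15\right)\right) = 2 + \left(\left(-3 + Y\right) - 42\right) = 2 + \left(-45 + Y\right) = -43 + Y$)
$N{\left(17 \right)} 22 = \left(-43 + 17\right) 22 = \left(-26\right) 22 = -572$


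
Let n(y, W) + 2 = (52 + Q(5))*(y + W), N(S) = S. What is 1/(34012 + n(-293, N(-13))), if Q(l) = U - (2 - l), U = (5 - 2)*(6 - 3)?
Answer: 1/14426 ≈ 6.9319e-5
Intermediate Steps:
U = 9 (U = 3*3 = 9)
Q(l) = 7 + l (Q(l) = 9 - (2 - l) = 9 + (-2 + l) = 7 + l)
n(y, W) = -2 + 64*W + 64*y (n(y, W) = -2 + (52 + (7 + 5))*(y + W) = -2 + (52 + 12)*(W + y) = -2 + 64*(W + y) = -2 + (64*W + 64*y) = -2 + 64*W + 64*y)
1/(34012 + n(-293, N(-13))) = 1/(34012 + (-2 + 64*(-13) + 64*(-293))) = 1/(34012 + (-2 - 832 - 18752)) = 1/(34012 - 19586) = 1/14426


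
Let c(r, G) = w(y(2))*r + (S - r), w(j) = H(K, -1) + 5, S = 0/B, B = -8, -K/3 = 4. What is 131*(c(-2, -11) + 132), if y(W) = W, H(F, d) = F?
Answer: 19388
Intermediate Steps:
K = -12 (K = -3*4 = -12)
S = 0 (S = 0/(-8) = 0*(-⅛) = 0)
w(j) = -7 (w(j) = -12 + 5 = -7)
c(r, G) = -8*r (c(r, G) = -7*r + (0 - r) = -7*r - r = -8*r)
131*(c(-2, -11) + 132) = 131*(-8*(-2) + 132) = 131*(16 + 132) = 131*148 = 19388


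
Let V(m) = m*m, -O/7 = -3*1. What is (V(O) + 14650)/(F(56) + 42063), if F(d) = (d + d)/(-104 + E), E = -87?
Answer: 2882381/8033921 ≈ 0.35878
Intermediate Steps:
O = 21 (O = -(-21) = -7*(-3) = 21)
V(m) = m²
F(d) = -2*d/191 (F(d) = (d + d)/(-104 - 87) = (2*d)/(-191) = (2*d)*(-1/191) = -2*d/191)
(V(O) + 14650)/(F(56) + 42063) = (21² + 14650)/(-2/191*56 + 42063) = (441 + 14650)/(-112/191 + 42063) = 15091/(8033921/191) = 15091*(191/8033921) = 2882381/8033921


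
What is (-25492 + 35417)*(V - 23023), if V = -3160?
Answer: -259866275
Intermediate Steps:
(-25492 + 35417)*(V - 23023) = (-25492 + 35417)*(-3160 - 23023) = 9925*(-26183) = -259866275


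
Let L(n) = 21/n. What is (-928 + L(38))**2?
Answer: 1242069049/1444 ≈ 8.6016e+5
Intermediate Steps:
(-928 + L(38))**2 = (-928 + 21/38)**2 = (-35243/38)**2 = 1242069049/1444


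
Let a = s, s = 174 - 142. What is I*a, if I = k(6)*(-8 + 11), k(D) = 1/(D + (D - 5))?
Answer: 96/7 ≈ 13.714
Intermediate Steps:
s = 32
a = 32
k(D) = 1/(-5 + 2*D) (k(D) = 1/(D + (-5 + D)) = 1/(-5 + 2*D))
I = 3/7 (I = (-8 + 11)/(-5 + 2*6) = 3/(-5 + 12) = 3/7 ≈ 0.42857)
I*a = (3/7)*32 = 96/7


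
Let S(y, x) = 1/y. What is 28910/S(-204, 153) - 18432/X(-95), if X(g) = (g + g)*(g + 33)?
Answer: -17368554408/2945 ≈ -5.8976e+6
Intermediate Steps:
X(g) = 2*g*(33 + g) (X(g) = (2*g)*(33 + g) = 2*g*(33 + g))
28910/S(-204, 153) - 18432/X(-95) = 28910/(1/(-204)) - 18432*(-1/(190*(33 - 95))) = 28910/(-1/204) - 18432/(2*(-95)*(-62)) = 28910*(-204) - 18432/11780 = -5897640 - 18432*1/11780 = -5897640 - 4608/2945 = -17368554408/2945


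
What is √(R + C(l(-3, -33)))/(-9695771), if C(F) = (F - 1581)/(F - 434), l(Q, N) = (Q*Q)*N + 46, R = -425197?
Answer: -I*√199511807405/6641603135 ≈ -6.7253e-5*I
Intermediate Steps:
l(Q, N) = 46 + N*Q² (l(Q, N) = Q²*N + 46 = N*Q² + 46 = 46 + N*Q²)
C(F) = (-1581 + F)/(-434 + F)
√(R + C(l(-3, -33)))/(-9695771) = √(-425197 + (-1581 + (46 - 33*(-3)²))/(-434 + (46 - 33*(-3)²)))/(-9695771) = √(-425197 + (-1581 + (46 - 33*9))/(-434 + (46 - 33*9)))*(-1/9695771) = √(-425197 + (-1581 + (46 - 297))/(-434 + (46 - 297)))*(-1/9695771) = √(-425197 + (-1581 - 251)/(-434 - 251))*(-1/9695771) = √(-425197 - 1832/(-685))*(-1/9695771) = √(-425197 - 1/685*(-1832))*(-1/9695771) = √(-425197 + 1832/685)*(-1/9695771) = √(-291258113/685)*(-1/9695771) = (I*√199511807405/685)*(-1/9695771) = -I*√199511807405/6641603135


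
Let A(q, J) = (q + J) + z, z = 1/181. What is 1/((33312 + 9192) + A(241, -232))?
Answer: 181/7694854 ≈ 2.3522e-5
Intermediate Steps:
z = 1/181 ≈ 0.0055249
A(q, J) = 1/181 + J + q (A(q, J) = (q + J) + 1/181 = (J + q) + 1/181 = 1/181 + J + q)
1/((33312 + 9192) + A(241, -232)) = 1/((33312 + 9192) + (1/181 - 232 + 241)) = 1/(42504 + 1630/181) = 1/(7694854/181) = 181/7694854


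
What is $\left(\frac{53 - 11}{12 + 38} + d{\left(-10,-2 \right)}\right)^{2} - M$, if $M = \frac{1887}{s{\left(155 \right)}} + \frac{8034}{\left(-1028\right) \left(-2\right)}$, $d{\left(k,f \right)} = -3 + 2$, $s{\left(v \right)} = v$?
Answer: $- \frac{319798987}{19917500} \approx -16.056$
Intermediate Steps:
$d{\left(k,f \right)} = -1$
$M = \frac{2562471}{159340}$ ($M = \frac{1887}{155} + \frac{8034}{\left(-1028\right) \left(-2\right)} = 1887 \cdot \frac{1}{155} + \frac{8034}{2056} = \frac{1887}{155} + 8034 \cdot \frac{1}{2056} = \frac{1887}{155} + \frac{4017}{1028} = \frac{2562471}{159340} \approx 16.082$)
$\left(\frac{53 - 11}{12 + 38} + d{\left(-10,-2 \right)}\right)^{2} - M = \left(\frac{53 - 11}{12 + 38} - 1\right)^{2} - \frac{2562471}{159340} = \left(\frac{42}{50} - 1\right)^{2} - \frac{2562471}{159340} = \left(42 \cdot \frac{1}{50} - 1\right)^{2} - \frac{2562471}{159340} = \left(\frac{21}{25} - 1\right)^{2} - \frac{2562471}{159340} = \left(- \frac{4}{25}\right)^{2} - \frac{2562471}{159340} = \frac{16}{625} - \frac{2562471}{159340} = - \frac{319798987}{19917500}$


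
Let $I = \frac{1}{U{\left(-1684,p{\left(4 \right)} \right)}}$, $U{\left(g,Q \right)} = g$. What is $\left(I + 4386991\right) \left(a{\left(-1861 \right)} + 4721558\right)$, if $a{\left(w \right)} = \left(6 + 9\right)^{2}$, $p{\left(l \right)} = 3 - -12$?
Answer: $\frac{34883082475299069}{1684} \approx 2.0714 \cdot 10^{13}$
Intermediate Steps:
$p{\left(l \right)} = 15$ ($p{\left(l \right)} = 3 + 12 = 15$)
$a{\left(w \right)} = 225$ ($a{\left(w \right)} = 15^{2} = 225$)
$I = - \frac{1}{1684}$ ($I = \frac{1}{-1684} = - \frac{1}{1684} \approx -0.00059382$)
$\left(I + 4386991\right) \left(a{\left(-1861 \right)} + 4721558\right) = \left(- \frac{1}{1684} + 4386991\right) \left(225 + 4721558\right) = \frac{7387692843}{1684} \cdot 4721783 = \frac{34883082475299069}{1684}$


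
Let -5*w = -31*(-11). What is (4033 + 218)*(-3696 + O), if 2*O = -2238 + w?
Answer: -206135241/10 ≈ -2.0614e+7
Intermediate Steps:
w = -341/5 (w = -(-31)*(-11)/5 = -1/5*341 = -341/5 ≈ -68.200)
O = -11531/10 (O = (-2238 - 341/5)/2 = (1/2)*(-11531/5) = -11531/10 ≈ -1153.1)
(4033 + 218)*(-3696 + O) = (4033 + 218)*(-3696 - 11531/10) = 4251*(-48491/10) = -206135241/10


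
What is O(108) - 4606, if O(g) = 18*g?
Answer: -2662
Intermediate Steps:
O(108) - 4606 = 18*108 - 4606 = 1944 - 4606 = -2662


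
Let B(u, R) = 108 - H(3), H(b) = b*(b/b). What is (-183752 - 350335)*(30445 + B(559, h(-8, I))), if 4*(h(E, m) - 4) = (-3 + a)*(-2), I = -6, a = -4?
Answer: -16316357850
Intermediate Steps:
h(E, m) = 15/2 (h(E, m) = 4 + ((-3 - 4)*(-2))/4 = 4 + (-7*(-2))/4 = 4 + (1/4)*14 = 4 + 7/2 = 15/2)
H(b) = b (H(b) = b*1 = b)
B(u, R) = 105 (B(u, R) = 108 - 1*3 = 108 - 3 = 105)
(-183752 - 350335)*(30445 + B(559, h(-8, I))) = (-183752 - 350335)*(30445 + 105) = -534087*30550 = -16316357850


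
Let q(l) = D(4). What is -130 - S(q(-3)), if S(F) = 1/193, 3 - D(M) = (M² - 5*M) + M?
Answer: -25091/193 ≈ -130.01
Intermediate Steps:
D(M) = 3 - M² + 4*M (D(M) = 3 - ((M² - 5*M) + M) = 3 - (M² - 4*M) = 3 + (-M² + 4*M) = 3 - M² + 4*M)
q(l) = 3 (q(l) = 3 - 1*4² + 4*4 = 3 - 1*16 + 16 = 3 - 16 + 16 = 3)
S(F) = 1/193
-130 - S(q(-3)) = -130 - 1*1/193 = -130 - 1/193 = -25091/193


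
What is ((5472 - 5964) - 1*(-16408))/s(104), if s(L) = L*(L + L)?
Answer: 3979/5408 ≈ 0.73576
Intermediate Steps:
s(L) = 2*L**2 (s(L) = L*(2*L) = 2*L**2)
((5472 - 5964) - 1*(-16408))/s(104) = ((5472 - 5964) - 1*(-16408))/((2*104**2)) = (-492 + 16408)/((2*10816)) = 15916/21632 = 15916*(1/21632) = 3979/5408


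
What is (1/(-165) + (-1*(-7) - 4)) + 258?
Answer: 43064/165 ≈ 260.99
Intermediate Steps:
(1/(-165) + (-1*(-7) - 4)) + 258 = (-1/165 + (7 - 4)) + 258 = (-1/165 + 3) + 258 = 494/165 + 258 = 43064/165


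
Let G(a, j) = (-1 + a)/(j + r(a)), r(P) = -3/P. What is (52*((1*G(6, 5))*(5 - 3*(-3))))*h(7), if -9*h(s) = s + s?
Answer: -101920/81 ≈ -1258.3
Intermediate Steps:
G(a, j) = (-1 + a)/(j - 3/a)
h(s) = -2*s/9 (h(s) = -(s + s)/9 = -2*s/9)
(52*((1*G(6, 5))*(5 - 3*(-3))))*h(7) = (52*((1*(6*(-1 + 6)/(-3 + 6*5)))*(5 - 3*(-3))))*(-2/9*7) = (52*((1*(6*5/(-3 + 30)))*(5 + 9)))*(-14/9) = (52*((1*(6*5/27))*14))*(-14/9) = (52*((1*(6*(1/27)*5))*14))*(-14/9) = (52*((1*(10/9))*14))*(-14/9) = (52*((10/9)*14))*(-14/9) = (52*(140/9))*(-14/9) = (7280/9)*(-14/9) = -101920/81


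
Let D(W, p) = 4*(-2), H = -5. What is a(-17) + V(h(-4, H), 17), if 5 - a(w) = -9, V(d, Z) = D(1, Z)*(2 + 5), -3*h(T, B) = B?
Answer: -42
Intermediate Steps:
D(W, p) = -8
h(T, B) = -B/3
V(d, Z) = -56 (V(d, Z) = -8*(2 + 5) = -8*7 = -56)
a(w) = 14 (a(w) = 5 - 1*(-9) = 5 + 9 = 14)
a(-17) + V(h(-4, H), 17) = 14 - 56 = -42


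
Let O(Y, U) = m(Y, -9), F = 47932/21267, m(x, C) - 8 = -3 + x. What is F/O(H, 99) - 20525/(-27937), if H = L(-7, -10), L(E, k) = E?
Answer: -233032967/594136179 ≈ -0.39222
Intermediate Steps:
m(x, C) = 5 + x (m(x, C) = 8 + (-3 + x) = 5 + x)
H = -7
F = 47932/21267 (F = 47932*(1/21267) = 47932/21267 ≈ 2.2538)
O(Y, U) = 5 + Y
F/O(H, 99) - 20525/(-27937) = 47932/(21267*(5 - 7)) - 20525/(-27937) = (47932/21267)/(-2) - 20525*(-1/27937) = (47932/21267)*(-½) + 20525/27937 = -23966/21267 + 20525/27937 = -233032967/594136179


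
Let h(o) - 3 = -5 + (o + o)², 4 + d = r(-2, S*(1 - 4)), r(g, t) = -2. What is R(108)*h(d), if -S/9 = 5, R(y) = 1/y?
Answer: 71/54 ≈ 1.3148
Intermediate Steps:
S = -45 (S = -9*5 = -45)
d = -6 (d = -4 - 2 = -6)
h(o) = -2 + 4*o² (h(o) = 3 + (-5 + (o + o)²) = 3 + (-5 + (2*o)²) = 3 + (-5 + 4*o²) = -2 + 4*o²)
R(108)*h(d) = (-2 + 4*(-6)²)/108 = (-2 + 4*36)/108 = (-2 + 144)/108 = (1/108)*142 = 71/54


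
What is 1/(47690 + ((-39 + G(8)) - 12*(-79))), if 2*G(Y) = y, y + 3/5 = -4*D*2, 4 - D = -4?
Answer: 10/485667 ≈ 2.0590e-5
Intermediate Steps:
D = 8 (D = 4 - 1*(-4) = 4 + 4 = 8)
y = -323/5 (y = -⅗ - 4*8*2 = -⅗ - 32*2 = -⅗ - 64 = -323/5 ≈ -64.600)
G(Y) = -323/10 (G(Y) = (½)*(-323/5) = -323/10)
1/(47690 + ((-39 + G(8)) - 12*(-79))) = 1/(47690 + ((-39 - 323/10) - 12*(-79))) = 1/(47690 + (-713/10 + 948)) = 1/(47690 + 8767/10) = 1/(485667/10) = 10/485667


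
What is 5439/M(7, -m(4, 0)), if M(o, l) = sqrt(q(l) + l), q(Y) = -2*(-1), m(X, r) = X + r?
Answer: -5439*I*sqrt(2)/2 ≈ -3846.0*I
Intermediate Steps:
q(Y) = 2
M(o, l) = sqrt(2 + l)
5439/M(7, -m(4, 0)) = 5439/(sqrt(2 - (4 + 0))) = 5439/(sqrt(2 - 1*4)) = 5439/(sqrt(2 - 4)) = 5439/(sqrt(-2)) = 5439/((I*sqrt(2))) = 5439*(-I*sqrt(2)/2) = -5439*I*sqrt(2)/2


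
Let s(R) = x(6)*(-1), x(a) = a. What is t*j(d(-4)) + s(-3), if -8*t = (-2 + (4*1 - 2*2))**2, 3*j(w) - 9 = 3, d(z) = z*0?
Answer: -8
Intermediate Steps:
d(z) = 0
j(w) = 4 (j(w) = 3 + (1/3)*3 = 3 + 1 = 4)
t = -1/2 (t = -(-2 + (4*1 - 2*2))**2/8 = -(-2 + (4 - 4))**2/8 = -(-2 + 0)**2/8 = -1/8*(-2)**2 = -1/8*4 = -1/2 ≈ -0.50000)
s(R) = -6 (s(R) = 6*(-1) = -6)
t*j(d(-4)) + s(-3) = -1/2*4 - 6 = -2 - 6 = -8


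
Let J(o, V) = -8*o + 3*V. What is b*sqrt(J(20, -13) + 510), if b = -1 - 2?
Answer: -3*sqrt(311) ≈ -52.906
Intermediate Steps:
b = -3
b*sqrt(J(20, -13) + 510) = -3*sqrt((-8*20 + 3*(-13)) + 510) = -3*sqrt((-160 - 39) + 510) = -3*sqrt(-199 + 510) = -3*sqrt(311)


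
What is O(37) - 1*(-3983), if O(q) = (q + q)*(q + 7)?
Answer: 7239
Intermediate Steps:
O(q) = 2*q*(7 + q) (O(q) = (2*q)*(7 + q) = 2*q*(7 + q))
O(37) - 1*(-3983) = 2*37*(7 + 37) - 1*(-3983) = 2*37*44 + 3983 = 3256 + 3983 = 7239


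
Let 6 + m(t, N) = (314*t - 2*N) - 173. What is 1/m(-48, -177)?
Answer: -1/14897 ≈ -6.7128e-5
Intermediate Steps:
m(t, N) = -179 - 2*N + 314*t (m(t, N) = -6 + ((314*t - 2*N) - 173) = -6 + ((-2*N + 314*t) - 173) = -6 + (-173 - 2*N + 314*t) = -179 - 2*N + 314*t)
1/m(-48, -177) = 1/(-179 - 2*(-177) + 314*(-48)) = 1/(-179 + 354 - 15072) = 1/(-14897) = -1/14897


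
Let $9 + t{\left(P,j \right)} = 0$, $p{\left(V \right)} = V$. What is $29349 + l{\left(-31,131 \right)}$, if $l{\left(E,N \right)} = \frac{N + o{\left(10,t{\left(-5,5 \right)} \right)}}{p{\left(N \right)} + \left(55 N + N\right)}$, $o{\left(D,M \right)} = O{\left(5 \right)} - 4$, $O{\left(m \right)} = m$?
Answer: $\frac{73049705}{2489} \approx 29349.0$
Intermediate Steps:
$t{\left(P,j \right)} = -9$ ($t{\left(P,j \right)} = -9 + 0 = -9$)
$o{\left(D,M \right)} = 1$ ($o{\left(D,M \right)} = 5 - 4 = 1$)
$l{\left(E,N \right)} = \frac{1 + N}{57 N}$ ($l{\left(E,N \right)} = \frac{N + 1}{N + \left(55 N + N\right)} = \frac{1 + N}{N + 56 N} = \frac{1 + N}{57 N}$)
$29349 + l{\left(-31,131 \right)} = 29349 + \frac{1 + 131}{57 \cdot 131} = 29349 + \frac{1}{57} \cdot \frac{1}{131} \cdot 132 = 29349 + \frac{44}{2489} = \frac{73049705}{2489}$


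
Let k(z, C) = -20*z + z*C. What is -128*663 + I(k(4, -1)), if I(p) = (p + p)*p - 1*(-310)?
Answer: -70442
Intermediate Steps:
k(z, C) = -20*z + C*z
I(p) = 310 + 2*p² (I(p) = (2*p)*p + 310 = 2*p² + 310 = 310 + 2*p²)
-128*663 + I(k(4, -1)) = -128*663 + (310 + 2*(4*(-20 - 1))²) = -84864 + (310 + 2*(4*(-21))²) = -84864 + (310 + 2*(-84)²) = -84864 + (310 + 2*7056) = -84864 + (310 + 14112) = -84864 + 14422 = -70442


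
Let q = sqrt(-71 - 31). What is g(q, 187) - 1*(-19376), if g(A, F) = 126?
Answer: 19502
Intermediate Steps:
q = I*sqrt(102) (q = sqrt(-102) = I*sqrt(102) ≈ 10.1*I)
g(q, 187) - 1*(-19376) = 126 - 1*(-19376) = 126 + 19376 = 19502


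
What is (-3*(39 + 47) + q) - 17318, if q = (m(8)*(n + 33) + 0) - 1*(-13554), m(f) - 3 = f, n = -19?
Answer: -3868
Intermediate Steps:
m(f) = 3 + f
q = 13708 (q = ((3 + 8)*(-19 + 33) + 0) - 1*(-13554) = (11*14 + 0) + 13554 = (154 + 0) + 13554 = 154 + 13554 = 13708)
(-3*(39 + 47) + q) - 17318 = (-3*(39 + 47) + 13708) - 17318 = (-3*86 + 13708) - 17318 = (-258 + 13708) - 17318 = 13450 - 17318 = -3868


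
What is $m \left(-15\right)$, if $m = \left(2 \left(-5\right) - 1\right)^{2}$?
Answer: $-1815$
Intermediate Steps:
$m = 121$ ($m = \left(-10 - 1\right)^{2} = \left(-11\right)^{2} = 121$)
$m \left(-15\right) = 121 \left(-15\right) = -1815$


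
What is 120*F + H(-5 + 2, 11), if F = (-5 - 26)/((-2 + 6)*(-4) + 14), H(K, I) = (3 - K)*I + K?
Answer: 1923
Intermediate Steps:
H(K, I) = K + I*(3 - K) (H(K, I) = I*(3 - K) + K = K + I*(3 - K))
F = 31/2 (F = -31/(4*(-4) + 14) = -31/(-16 + 14) = -31/(-2) = -31*(-½) = 31/2 ≈ 15.500)
120*F + H(-5 + 2, 11) = 120*(31/2) + ((-5 + 2) + 3*11 - 1*11*(-5 + 2)) = 1860 + (-3 + 33 - 1*11*(-3)) = 1860 + (-3 + 33 + 33) = 1860 + 63 = 1923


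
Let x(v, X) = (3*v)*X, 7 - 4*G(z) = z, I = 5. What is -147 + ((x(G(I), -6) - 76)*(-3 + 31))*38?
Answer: -90587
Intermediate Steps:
G(z) = 7/4 - z/4
x(v, X) = 3*X*v
-147 + ((x(G(I), -6) - 76)*(-3 + 31))*38 = -147 + ((3*(-6)*(7/4 - 1/4*5) - 76)*(-3 + 31))*38 = -147 + ((3*(-6)*(7/4 - 5/4) - 76)*28)*38 = -147 + ((3*(-6)*(1/2) - 76)*28)*38 = -147 + ((-9 - 76)*28)*38 = -147 - 85*28*38 = -147 - 2380*38 = -147 - 90440 = -90587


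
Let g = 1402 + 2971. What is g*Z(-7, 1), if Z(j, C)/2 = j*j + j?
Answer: 367332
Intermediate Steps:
g = 4373
Z(j, C) = 2*j + 2*j**2 (Z(j, C) = 2*(j*j + j) = 2*(j**2 + j) = 2*(j + j**2) = 2*j + 2*j**2)
g*Z(-7, 1) = 4373*(2*(-7)*(1 - 7)) = 4373*(2*(-7)*(-6)) = 4373*84 = 367332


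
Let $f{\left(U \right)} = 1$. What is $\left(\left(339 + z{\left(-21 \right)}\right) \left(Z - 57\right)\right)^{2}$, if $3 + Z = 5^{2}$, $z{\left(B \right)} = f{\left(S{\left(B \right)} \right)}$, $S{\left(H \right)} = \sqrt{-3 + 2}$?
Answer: $141610000$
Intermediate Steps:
$S{\left(H \right)} = i$ ($S{\left(H \right)} = \sqrt{-1} = i$)
$z{\left(B \right)} = 1$
$Z = 22$ ($Z = -3 + 5^{2} = -3 + 25 = 22$)
$\left(\left(339 + z{\left(-21 \right)}\right) \left(Z - 57\right)\right)^{2} = \left(\left(339 + 1\right) \left(22 - 57\right)\right)^{2} = \left(340 \left(-35\right)\right)^{2} = \left(-11900\right)^{2} = 141610000$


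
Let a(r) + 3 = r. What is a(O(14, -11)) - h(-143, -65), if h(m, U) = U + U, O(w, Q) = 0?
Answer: 127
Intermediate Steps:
a(r) = -3 + r
h(m, U) = 2*U
a(O(14, -11)) - h(-143, -65) = (-3 + 0) - 2*(-65) = -3 - 1*(-130) = -3 + 130 = 127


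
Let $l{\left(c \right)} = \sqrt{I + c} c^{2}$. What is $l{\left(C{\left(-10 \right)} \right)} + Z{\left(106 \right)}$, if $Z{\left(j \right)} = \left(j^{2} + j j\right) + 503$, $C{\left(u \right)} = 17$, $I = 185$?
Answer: $22975 + 289 \sqrt{202} \approx 27082.0$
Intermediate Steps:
$Z{\left(j \right)} = 503 + 2 j^{2}$ ($Z{\left(j \right)} = \left(j^{2} + j^{2}\right) + 503 = 2 j^{2} + 503 = 503 + 2 j^{2}$)
$l{\left(c \right)} = c^{2} \sqrt{185 + c}$ ($l{\left(c \right)} = \sqrt{185 + c} c^{2} = c^{2} \sqrt{185 + c}$)
$l{\left(C{\left(-10 \right)} \right)} + Z{\left(106 \right)} = 17^{2} \sqrt{185 + 17} + \left(503 + 2 \cdot 106^{2}\right) = 289 \sqrt{202} + \left(503 + 2 \cdot 11236\right) = 289 \sqrt{202} + \left(503 + 22472\right) = 289 \sqrt{202} + 22975 = 22975 + 289 \sqrt{202}$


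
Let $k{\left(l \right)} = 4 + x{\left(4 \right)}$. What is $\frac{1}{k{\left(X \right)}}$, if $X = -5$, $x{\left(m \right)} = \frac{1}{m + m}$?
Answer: $\frac{8}{33} \approx 0.24242$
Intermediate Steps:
$x{\left(m \right)} = \frac{1}{2 m}$
$k{\left(l \right)} = \frac{33}{8}$ ($k{\left(l \right)} = 4 + \frac{1}{2 \cdot 4} = 4 + \frac{1}{2} \cdot \frac{1}{4} = 4 + \frac{1}{8} = \frac{33}{8}$)
$\frac{1}{k{\left(X \right)}} = \frac{1}{\frac{33}{8}} = \frac{8}{33}$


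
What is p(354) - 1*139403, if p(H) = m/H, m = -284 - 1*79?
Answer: -16449675/118 ≈ -1.3940e+5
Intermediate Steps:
m = -363 (m = -284 - 79 = -363)
p(H) = -363/H
p(354) - 1*139403 = -363/354 - 1*139403 = -363*1/354 - 139403 = -121/118 - 139403 = -16449675/118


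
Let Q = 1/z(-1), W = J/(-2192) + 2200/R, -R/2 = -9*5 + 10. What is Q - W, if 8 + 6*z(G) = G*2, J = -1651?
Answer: -2515017/76720 ≈ -32.782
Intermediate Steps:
z(G) = -4/3 + G/3 (z(G) = -4/3 + (G*2)/6 = -4/3 + (2*G)/6 = -4/3 + G/3)
R = 70 (R = -2*(-9*5 + 10) = -2*(-45 + 10) = -2*(-35) = 70)
W = 493797/15344 (W = -1651/(-2192) + 2200/70 = -1651*(-1/2192) + 2200*(1/70) = 1651/2192 + 220/7 = 493797/15344 ≈ 32.182)
Q = -⅗ (Q = 1/(-4/3 + (⅓)*(-1)) = 1/(-4/3 - ⅓) = 1/(-5/3) = -⅗ ≈ -0.60000)
Q - W = -⅗ - 1*493797/15344 = -⅗ - 493797/15344 = -2515017/76720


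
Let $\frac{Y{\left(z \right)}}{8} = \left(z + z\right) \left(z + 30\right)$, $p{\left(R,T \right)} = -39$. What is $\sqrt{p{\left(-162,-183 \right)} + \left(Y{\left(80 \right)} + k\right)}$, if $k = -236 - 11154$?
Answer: $\sqrt{129371} \approx 359.68$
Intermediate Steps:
$Y{\left(z \right)} = 16 z \left(30 + z\right)$ ($Y{\left(z \right)} = 8 \left(z + z\right) \left(z + 30\right) = 8 \cdot 2 z \left(30 + z\right) = 16 z \left(30 + z\right)$)
$k = -11390$
$\sqrt{p{\left(-162,-183 \right)} + \left(Y{\left(80 \right)} + k\right)} = \sqrt{-39 - \left(11390 - 1280 \left(30 + 80\right)\right)} = \sqrt{-39 - \left(11390 - 140800\right)} = \sqrt{-39 + \left(140800 - 11390\right)} = \sqrt{-39 + 129410} = \sqrt{129371}$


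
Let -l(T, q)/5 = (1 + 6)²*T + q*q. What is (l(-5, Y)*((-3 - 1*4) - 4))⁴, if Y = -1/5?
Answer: 20592613518068982016/625 ≈ 3.2948e+16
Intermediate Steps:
Y = -⅕ (Y = -1*⅕ = -⅕ ≈ -0.20000)
l(T, q) = -245*T - 5*q² (l(T, q) = -5*((1 + 6)²*T + q*q) = -5*(7²*T + q²) = -5*(49*T + q²) = -5*(q² + 49*T) = -245*T - 5*q²)
(l(-5, Y)*((-3 - 1*4) - 4))⁴ = ((-245*(-5) - 5*(-⅕)²)*((-3 - 1*4) - 4))⁴ = ((1225 - 5*1/25)*((-3 - 4) - 4))⁴ = ((1225 - ⅕)*(-7 - 4))⁴ = ((6124/5)*(-11))⁴ = (-67364/5)⁴ = 20592613518068982016/625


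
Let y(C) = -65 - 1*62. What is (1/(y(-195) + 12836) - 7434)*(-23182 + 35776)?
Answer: -1189864810770/12709 ≈ -9.3624e+7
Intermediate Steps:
y(C) = -127 (y(C) = -65 - 62 = -127)
(1/(y(-195) + 12836) - 7434)*(-23182 + 35776) = (1/(-127 + 12836) - 7434)*(-23182 + 35776) = (1/12709 - 7434)*12594 = -94478705/12709*12594 = -1189864810770/12709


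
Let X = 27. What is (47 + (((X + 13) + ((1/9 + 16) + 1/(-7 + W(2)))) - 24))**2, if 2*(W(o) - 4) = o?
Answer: 2002225/324 ≈ 6179.7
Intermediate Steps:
W(o) = 4 + o/2
(47 + (((X + 13) + ((1/9 + 16) + 1/(-7 + W(2)))) - 24))**2 = (47 + (((27 + 13) + ((1/9 + 16) + 1/(-7 + (4 + (1/2)*2)))) - 24))**2 = (47 + ((40 + ((1/9 + 16) + 1/(-7 + (4 + 1)))) - 24))**2 = (47 + ((40 + (145/9 + 1/(-7 + 5))) - 24))**2 = (47 + ((40 + (145/9 + 1/(-2))) - 24))**2 = (47 + ((40 + (145/9 - 1/2)) - 24))**2 = (47 + ((40 + 281/18) - 24))**2 = (47 + (1001/18 - 24))**2 = (47 + 569/18)**2 = (1415/18)**2 = 2002225/324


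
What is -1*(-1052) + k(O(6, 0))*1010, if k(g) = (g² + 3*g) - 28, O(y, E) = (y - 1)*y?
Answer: 972672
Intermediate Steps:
O(y, E) = y*(-1 + y) (O(y, E) = (-1 + y)*y = y*(-1 + y))
k(g) = -28 + g² + 3*g
-1*(-1052) + k(O(6, 0))*1010 = -1*(-1052) + (-28 + (6*(-1 + 6))² + 3*(6*(-1 + 6)))*1010 = 1052 + (-28 + (6*5)² + 3*(6*5))*1010 = 1052 + (-28 + 30² + 3*30)*1010 = 1052 + (-28 + 900 + 90)*1010 = 1052 + 962*1010 = 1052 + 971620 = 972672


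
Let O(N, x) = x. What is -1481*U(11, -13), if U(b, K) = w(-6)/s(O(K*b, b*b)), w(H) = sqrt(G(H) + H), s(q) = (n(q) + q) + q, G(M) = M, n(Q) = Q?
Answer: -2962*I*sqrt(3)/363 ≈ -14.133*I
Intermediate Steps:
s(q) = 3*q (s(q) = (q + q) + q = 2*q + q = 3*q)
w(H) = sqrt(2)*sqrt(H) (w(H) = sqrt(H + H) = sqrt(2*H) = sqrt(2)*sqrt(H))
U(b, K) = 2*I*sqrt(3)/(3*b**2) (U(b, K) = (sqrt(2)*sqrt(-6))/((3*(b*b))) = (sqrt(2)*(I*sqrt(6)))/((3*b**2)) = (2*I*sqrt(3))*(1/(3*b**2)) = 2*I*sqrt(3)/(3*b**2))
-1481*U(11, -13) = -2962*I*sqrt(3)/(3*11**2) = -2962*I*sqrt(3)/(3*121) = -2962*I*sqrt(3)/363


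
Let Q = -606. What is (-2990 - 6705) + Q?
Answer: -10301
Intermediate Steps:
(-2990 - 6705) + Q = (-2990 - 6705) - 606 = -9695 - 606 = -10301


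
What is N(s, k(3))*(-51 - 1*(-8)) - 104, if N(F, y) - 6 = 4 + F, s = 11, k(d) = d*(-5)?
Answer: -1007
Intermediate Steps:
k(d) = -5*d
N(F, y) = 10 + F (N(F, y) = 6 + (4 + F) = 10 + F)
N(s, k(3))*(-51 - 1*(-8)) - 104 = (10 + 11)*(-51 - 1*(-8)) - 104 = 21*(-51 + 8) - 104 = 21*(-43) - 104 = -903 - 104 = -1007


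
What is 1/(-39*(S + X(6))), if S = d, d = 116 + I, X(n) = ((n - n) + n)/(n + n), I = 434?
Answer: -2/42939 ≈ -4.6578e-5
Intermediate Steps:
X(n) = ½ (X(n) = (0 + n)/((2*n)) = n*(1/(2*n)) = ½)
d = 550 (d = 116 + 434 = 550)
S = 550
1/(-39*(S + X(6))) = 1/(-39*(550 + ½)) = 1/(-39*1101/2) = 1/(-42939/2) = -2/42939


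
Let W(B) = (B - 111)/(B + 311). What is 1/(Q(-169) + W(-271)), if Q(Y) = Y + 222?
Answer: 20/869 ≈ 0.023015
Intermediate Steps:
Q(Y) = 222 + Y
W(B) = (-111 + B)/(311 + B)
1/(Q(-169) + W(-271)) = 1/((222 - 169) + (-111 - 271)/(311 - 271)) = 1/(53 - 382/40) = 1/(53 + (1/40)*(-382)) = 1/(53 - 191/20) = 1/(869/20) = 20/869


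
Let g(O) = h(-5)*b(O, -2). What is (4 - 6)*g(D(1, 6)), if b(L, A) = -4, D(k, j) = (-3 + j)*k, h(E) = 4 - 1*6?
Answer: -16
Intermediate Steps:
h(E) = -2 (h(E) = 4 - 6 = -2)
D(k, j) = k*(-3 + j)
g(O) = 8 (g(O) = -2*(-4) = 8)
(4 - 6)*g(D(1, 6)) = (4 - 6)*8 = -2*8 = -16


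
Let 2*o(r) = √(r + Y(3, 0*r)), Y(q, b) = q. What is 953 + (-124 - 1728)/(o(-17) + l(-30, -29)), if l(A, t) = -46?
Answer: 4210151/4239 + 1852*I*√14/4239 ≈ 993.19 + 1.6347*I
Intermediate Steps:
o(r) = √(3 + r)/2 (o(r) = √(r + 3)/2 = √(3 + r)/2)
953 + (-124 - 1728)/(o(-17) + l(-30, -29)) = 953 + (-124 - 1728)/(√(3 - 17)/2 - 46) = 953 - 1852/(√(-14)/2 - 46) = 953 - 1852/((I*√14)/2 - 46) = 953 - 1852/(I*√14/2 - 46) = 953 - 1852/(-46 + I*√14/2)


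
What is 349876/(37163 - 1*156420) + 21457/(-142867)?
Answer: -52544631941/17037889819 ≈ -3.0840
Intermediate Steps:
349876/(37163 - 1*156420) + 21457/(-142867) = 349876/(37163 - 156420) + 21457*(-1/142867) = 349876/(-119257) - 21457/142867 = 349876*(-1/119257) - 21457/142867 = -349876/119257 - 21457/142867 = -52544631941/17037889819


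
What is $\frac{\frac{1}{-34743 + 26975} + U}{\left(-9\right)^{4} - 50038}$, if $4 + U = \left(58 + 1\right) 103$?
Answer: $- \frac{47175063}{337729336} \approx -0.13968$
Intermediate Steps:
$U = 6073$ ($U = -4 + \left(58 + 1\right) 103 = -4 + 59 \cdot 103 = -4 + 6077 = 6073$)
$\frac{\frac{1}{-34743 + 26975} + U}{\left(-9\right)^{4} - 50038} = \frac{\frac{1}{-34743 + 26975} + 6073}{\left(-9\right)^{4} - 50038} = \frac{\frac{1}{-7768} + 6073}{6561 - 50038} = \frac{- \frac{1}{7768} + 6073}{-43477} = \frac{47175063}{7768} \left(- \frac{1}{43477}\right) = - \frac{47175063}{337729336}$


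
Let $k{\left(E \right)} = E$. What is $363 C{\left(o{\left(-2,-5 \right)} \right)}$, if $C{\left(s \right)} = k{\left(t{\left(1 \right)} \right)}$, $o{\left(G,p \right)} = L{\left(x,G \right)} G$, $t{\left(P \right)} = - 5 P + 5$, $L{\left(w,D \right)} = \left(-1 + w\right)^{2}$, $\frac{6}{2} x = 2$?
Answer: $0$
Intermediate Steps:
$x = \frac{2}{3}$ ($x = \frac{1}{3} \cdot 2 = \frac{2}{3} \approx 0.66667$)
$t{\left(P \right)} = 5 - 5 P$
$o{\left(G,p \right)} = \frac{G}{9}$ ($o{\left(G,p \right)} = \left(-1 + \frac{2}{3}\right)^{2} G = \left(- \frac{1}{3}\right)^{2} G = \frac{G}{9}$)
$C{\left(s \right)} = 0$ ($C{\left(s \right)} = 5 - 5 = 0$)
$363 C{\left(o{\left(-2,-5 \right)} \right)} = 363 \cdot 0 = 0$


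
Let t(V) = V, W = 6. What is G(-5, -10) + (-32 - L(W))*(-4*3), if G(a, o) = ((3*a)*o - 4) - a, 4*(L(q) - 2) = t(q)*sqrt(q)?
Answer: 559 + 18*sqrt(6) ≈ 603.09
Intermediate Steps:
L(q) = 2 + q**(3/2)/4 (L(q) = 2 + (q*sqrt(q))/4 = 2 + q**(3/2)/4)
G(a, o) = -4 - a + 3*a*o (G(a, o) = (3*a*o - 4) - a = (-4 + 3*a*o) - a = -4 - a + 3*a*o)
G(-5, -10) + (-32 - L(W))*(-4*3) = (-4 - 1*(-5) + 3*(-5)*(-10)) + (-32 - (2 + 6**(3/2)/4))*(-4*3) = (-4 + 5 + 150) + (-32 - (2 + (6*sqrt(6))/4))*(-12) = 151 + (-32 - (2 + 3*sqrt(6)/2))*(-12) = 151 + (-32 + (-2 - 3*sqrt(6)/2))*(-12) = 151 + (-34 - 3*sqrt(6)/2)*(-12) = 151 + (408 + 18*sqrt(6)) = 559 + 18*sqrt(6)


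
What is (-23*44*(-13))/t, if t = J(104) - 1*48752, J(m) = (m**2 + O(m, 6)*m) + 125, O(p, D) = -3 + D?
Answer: -1196/3409 ≈ -0.35084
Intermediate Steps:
J(m) = 125 + m**2 + 3*m (J(m) = (m**2 + (-3 + 6)*m) + 125 = (m**2 + 3*m) + 125 = 125 + m**2 + 3*m)
t = -37499 (t = (125 + 104**2 + 3*104) - 1*48752 = (125 + 10816 + 312) - 48752 = 11253 - 48752 = -37499)
(-23*44*(-13))/t = (-23*44*(-13))/(-37499) = -1012*(-13)*(-1/37499) = 13156*(-1/37499) = -1196/3409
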